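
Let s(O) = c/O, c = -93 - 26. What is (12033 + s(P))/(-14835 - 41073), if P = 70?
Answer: -120313/559080 ≈ -0.21520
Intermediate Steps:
c = -119
s(O) = -119/O
(12033 + s(P))/(-14835 - 41073) = (12033 - 119/70)/(-14835 - 41073) = (12033 - 119*1/70)/(-55908) = (12033 - 17/10)*(-1/55908) = (120313/10)*(-1/55908) = -120313/559080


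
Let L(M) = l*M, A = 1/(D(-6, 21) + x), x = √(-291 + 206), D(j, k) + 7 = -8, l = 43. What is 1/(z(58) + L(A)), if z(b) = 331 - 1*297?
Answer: 9895/316349 + 43*I*√85/316349 ≈ 0.031279 + 0.0012532*I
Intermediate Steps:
D(j, k) = -15 (D(j, k) = -7 - 8 = -15)
z(b) = 34 (z(b) = 331 - 297 = 34)
x = I*√85 (x = √(-85) = I*√85 ≈ 9.2195*I)
A = 1/(-15 + I*√85) ≈ -0.048387 - 0.02974*I
L(M) = 43*M
1/(z(58) + L(A)) = 1/(34 + 43*(-3/62 - I*√85/310)) = 1/(34 + (-129/62 - 43*I*√85/310)) = 1/(1979/62 - 43*I*√85/310)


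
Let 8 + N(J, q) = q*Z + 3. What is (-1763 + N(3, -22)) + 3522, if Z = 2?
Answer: 1710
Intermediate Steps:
N(J, q) = -5 + 2*q (N(J, q) = -8 + (q*2 + 3) = -8 + (2*q + 3) = -8 + (3 + 2*q) = -5 + 2*q)
(-1763 + N(3, -22)) + 3522 = (-1763 + (-5 + 2*(-22))) + 3522 = (-1763 + (-5 - 44)) + 3522 = (-1763 - 49) + 3522 = -1812 + 3522 = 1710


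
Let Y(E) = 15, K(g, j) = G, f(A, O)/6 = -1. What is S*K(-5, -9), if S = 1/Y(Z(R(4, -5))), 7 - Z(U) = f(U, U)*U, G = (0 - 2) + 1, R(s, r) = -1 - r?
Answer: -1/15 ≈ -0.066667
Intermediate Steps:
f(A, O) = -6 (f(A, O) = 6*(-1) = -6)
G = -1 (G = -2 + 1 = -1)
K(g, j) = -1
Z(U) = 7 + 6*U (Z(U) = 7 - (-6)*U = 7 + 6*U)
S = 1/15 ≈ 0.066667
S*K(-5, -9) = (1/15)*(-1) = -1/15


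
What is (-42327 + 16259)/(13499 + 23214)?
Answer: -26068/36713 ≈ -0.71005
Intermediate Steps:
(-42327 + 16259)/(13499 + 23214) = -26068/36713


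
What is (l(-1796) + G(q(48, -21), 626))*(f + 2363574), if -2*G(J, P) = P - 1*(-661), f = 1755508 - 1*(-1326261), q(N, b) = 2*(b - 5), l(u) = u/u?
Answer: -6997265755/2 ≈ -3.4986e+9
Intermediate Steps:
l(u) = 1
q(N, b) = -10 + 2*b (q(N, b) = 2*(-5 + b) = -10 + 2*b)
f = 3081769 (f = 1755508 + 1326261 = 3081769)
G(J, P) = -661/2 - P/2 (G(J, P) = -(P - 1*(-661))/2 = -(P + 661)/2 = -(661 + P)/2 = -661/2 - P/2)
(l(-1796) + G(q(48, -21), 626))*(f + 2363574) = (1 + (-661/2 - ½*626))*(3081769 + 2363574) = (1 + (-661/2 - 313))*5445343 = (1 - 1287/2)*5445343 = -1285/2*5445343 = -6997265755/2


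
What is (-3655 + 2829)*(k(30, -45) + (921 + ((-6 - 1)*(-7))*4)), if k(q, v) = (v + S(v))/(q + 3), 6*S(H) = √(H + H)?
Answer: -10136672/11 - 413*I*√10/33 ≈ -9.2152e+5 - 39.576*I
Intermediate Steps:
S(H) = √2*√H/6 (S(H) = √(H + H)/6 = √(2*H)/6 = (√2*√H)/6 = √2*√H/6)
k(q, v) = (v + √2*√v/6)/(3 + q) (k(q, v) = (v + √2*√v/6)/(q + 3) = (v + √2*√v/6)/(3 + q))
(-3655 + 2829)*(k(30, -45) + (921 + ((-6 - 1)*(-7))*4)) = (-3655 + 2829)*((-45 + √2*√(-45)/6)/(3 + 30) + (921 + ((-6 - 1)*(-7))*4)) = -826*((-45 + √2*(3*I*√5)/6)/33 + (921 - 7*(-7)*4)) = -826*((-45 + I*√10/2)/33 + (921 + 49*4)) = -826*((-15/11 + I*√10/66) + (921 + 196)) = -826*((-15/11 + I*√10/66) + 1117) = -826*(12272/11 + I*√10/66) = -10136672/11 - 413*I*√10/33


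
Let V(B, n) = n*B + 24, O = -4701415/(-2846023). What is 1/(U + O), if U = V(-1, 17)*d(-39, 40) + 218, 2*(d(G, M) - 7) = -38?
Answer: 2846023/386068497 ≈ 0.0073718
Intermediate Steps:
O = 4701415/2846023 (O = -4701415*(-1/2846023) = 4701415/2846023 ≈ 1.6519)
d(G, M) = -12 (d(G, M) = 7 + (½)*(-38) = 7 - 19 = -12)
V(B, n) = 24 + B*n (V(B, n) = B*n + 24 = 24 + B*n)
U = 134 (U = (24 - 1*17)*(-12) + 218 = (24 - 17)*(-12) + 218 = 7*(-12) + 218 = -84 + 218 = 134)
1/(U + O) = 1/(134 + 4701415/2846023) = 1/(386068497/2846023) = 2846023/386068497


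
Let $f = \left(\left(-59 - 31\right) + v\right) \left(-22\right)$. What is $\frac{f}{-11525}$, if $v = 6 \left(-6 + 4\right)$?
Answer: $- \frac{2244}{11525} \approx -0.19471$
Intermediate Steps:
$v = -12$ ($v = 6 \left(-2\right) = -12$)
$f = 2244$ ($f = \left(\left(-59 - 31\right) - 12\right) \left(-22\right) = \left(-90 - 12\right) \left(-22\right) = \left(-102\right) \left(-22\right) = 2244$)
$\frac{f}{-11525} = \frac{2244}{-11525} = 2244 \left(- \frac{1}{11525}\right) = - \frac{2244}{11525}$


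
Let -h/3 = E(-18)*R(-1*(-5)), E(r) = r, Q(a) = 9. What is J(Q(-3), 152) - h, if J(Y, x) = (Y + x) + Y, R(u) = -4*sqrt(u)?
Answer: 170 + 216*sqrt(5) ≈ 652.99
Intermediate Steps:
h = -216*sqrt(5) (h = -(-54)*(-4*sqrt(5)) = -216*sqrt(5) ≈ -482.99)
J(Y, x) = x + 2*Y
J(Q(-3), 152) - h = (152 + 2*9) - (-216)*sqrt(5) = (152 + 18) + 216*sqrt(5) = 170 + 216*sqrt(5)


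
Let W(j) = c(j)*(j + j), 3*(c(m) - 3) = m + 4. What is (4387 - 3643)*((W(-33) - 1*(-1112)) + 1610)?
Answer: 2352528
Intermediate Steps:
c(m) = 13/3 + m/3 (c(m) = 3 + (m + 4)/3 = 3 + (4 + m)/3 = 3 + (4/3 + m/3) = 13/3 + m/3)
W(j) = 2*j*(13/3 + j/3) (W(j) = (13/3 + j/3)*(j + j) = (13/3 + j/3)*(2*j) = 2*j*(13/3 + j/3))
(4387 - 3643)*((W(-33) - 1*(-1112)) + 1610) = (4387 - 3643)*(((⅔)*(-33)*(13 - 33) - 1*(-1112)) + 1610) = 744*(((⅔)*(-33)*(-20) + 1112) + 1610) = 744*((440 + 1112) + 1610) = 744*(1552 + 1610) = 744*3162 = 2352528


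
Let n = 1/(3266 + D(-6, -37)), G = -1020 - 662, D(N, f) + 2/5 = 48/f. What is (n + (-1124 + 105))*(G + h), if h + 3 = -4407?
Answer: 937208264797/150974 ≈ 6.2077e+6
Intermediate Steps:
h = -4410 (h = -3 - 4407 = -4410)
D(N, f) = -⅖ + 48/f
G = -1682
n = 185/603896 (n = 1/(3266 + (-⅖ + 48/(-37))) = 1/(3266 + (-⅖ + 48*(-1/37))) = 1/(3266 + (-⅖ - 48/37)) = 1/(3266 - 314/185) = 1/(603896/185) = 185/603896 ≈ 0.00030634)
(n + (-1124 + 105))*(G + h) = (185/603896 + (-1124 + 105))*(-1682 - 4410) = (185/603896 - 1019)*(-6092) = -615369839/603896*(-6092) = 937208264797/150974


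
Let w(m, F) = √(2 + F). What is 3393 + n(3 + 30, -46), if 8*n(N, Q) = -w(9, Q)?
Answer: 3393 - I*√11/4 ≈ 3393.0 - 0.82916*I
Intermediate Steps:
n(N, Q) = -√(2 + Q)/8 (n(N, Q) = (-√(2 + Q))/8 = -√(2 + Q)/8)
3393 + n(3 + 30, -46) = 3393 - √(2 - 46)/8 = 3393 - I*√11/4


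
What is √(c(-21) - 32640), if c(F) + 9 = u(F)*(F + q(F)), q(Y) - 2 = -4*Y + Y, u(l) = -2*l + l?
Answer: 15*I*√141 ≈ 178.12*I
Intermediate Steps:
u(l) = -l
q(Y) = 2 - 3*Y (q(Y) = 2 + (-4*Y + Y) = 2 - 3*Y)
c(F) = -9 - F*(2 - 2*F) (c(F) = -9 + (-F)*(F + (2 - 3*F)) = -9 + (-F)*(2 - 2*F) = -9 - F*(2 - 2*F))
√(c(-21) - 32640) = √((-9 - 2*(-21) + 2*(-21)²) - 32640) = √((-9 + 42 + 2*441) - 32640) = √((-9 + 42 + 882) - 32640) = √(915 - 32640) = √(-31725) = 15*I*√141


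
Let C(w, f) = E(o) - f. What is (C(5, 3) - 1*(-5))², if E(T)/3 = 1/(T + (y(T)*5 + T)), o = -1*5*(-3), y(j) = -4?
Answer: 529/100 ≈ 5.2900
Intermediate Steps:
o = 15 (o = -5*(-3) = 15)
E(T) = 3/(-20 + 2*T) (E(T) = 3/(T + (-4*5 + T)) = 3/(T + (-20 + T)) = 3/(-20 + 2*T))
C(w, f) = 3/10 - f (C(w, f) = 3/(2*(-10 + 15)) - f = (3/2)/5 - f = (3/2)*(⅕) - f = 3/10 - f)
(C(5, 3) - 1*(-5))² = ((3/10 - 1*3) - 1*(-5))² = ((3/10 - 3) + 5)² = (-27/10 + 5)² = (23/10)² = 529/100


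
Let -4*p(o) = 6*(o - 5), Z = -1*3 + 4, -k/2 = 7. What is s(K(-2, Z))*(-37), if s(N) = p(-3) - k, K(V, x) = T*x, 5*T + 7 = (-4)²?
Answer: -962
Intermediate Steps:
k = -14 (k = -2*7 = -14)
Z = 1 (Z = -3 + 4 = 1)
p(o) = 15/2 - 3*o/2 (p(o) = -3*(o - 5)/2 = -3*(-5 + o)/2 = -(-30 + 6*o)/4 = 15/2 - 3*o/2)
T = 9/5 (T = -7/5 + (⅕)*(-4)² = -7/5 + (⅕)*16 = -7/5 + 16/5 = 9/5 ≈ 1.8000)
K(V, x) = 9*x/5
s(N) = 26 (s(N) = (15/2 - 3/2*(-3)) - 1*(-14) = (15/2 + 9/2) + 14 = 12 + 14 = 26)
s(K(-2, Z))*(-37) = 26*(-37) = -962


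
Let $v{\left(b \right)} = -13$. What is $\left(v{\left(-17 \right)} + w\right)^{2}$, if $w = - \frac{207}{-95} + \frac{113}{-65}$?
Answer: $\frac{240591121}{1525225} \approx 157.74$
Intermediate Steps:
$w = \frac{544}{1235}$ ($w = \left(-207\right) \left(- \frac{1}{95}\right) + 113 \left(- \frac{1}{65}\right) = \frac{207}{95} - \frac{113}{65} = \frac{544}{1235} \approx 0.44049$)
$\left(v{\left(-17 \right)} + w\right)^{2} = \left(-13 + \frac{544}{1235}\right)^{2} = \left(- \frac{15511}{1235}\right)^{2} = \frac{240591121}{1525225}$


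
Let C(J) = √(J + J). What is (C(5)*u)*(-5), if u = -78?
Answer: 390*√10 ≈ 1233.3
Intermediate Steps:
C(J) = √2*√J (C(J) = √(2*J) = √2*√J)
(C(5)*u)*(-5) = ((√2*√5)*(-78))*(-5) = (√10*(-78))*(-5) = -78*√10*(-5) = 390*√10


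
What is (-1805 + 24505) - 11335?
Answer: 11365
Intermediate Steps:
(-1805 + 24505) - 11335 = 22700 - 11335 = 11365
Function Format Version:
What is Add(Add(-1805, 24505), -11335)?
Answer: 11365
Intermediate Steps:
Add(Add(-1805, 24505), -11335) = Add(22700, -11335) = 11365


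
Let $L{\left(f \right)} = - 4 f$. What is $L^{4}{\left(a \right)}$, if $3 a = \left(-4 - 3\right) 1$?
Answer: $\frac{614656}{81} \approx 7588.3$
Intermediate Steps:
$a = - \frac{7}{3}$ ($a = \frac{\left(-4 - 3\right) 1}{3} = \frac{\left(-7\right) 1}{3} = \frac{1}{3} \left(-7\right) = - \frac{7}{3} \approx -2.3333$)
$L^{4}{\left(a \right)} = \left(\left(-4\right) \left(- \frac{7}{3}\right)\right)^{4} = \left(\frac{28}{3}\right)^{4} = \frac{614656}{81}$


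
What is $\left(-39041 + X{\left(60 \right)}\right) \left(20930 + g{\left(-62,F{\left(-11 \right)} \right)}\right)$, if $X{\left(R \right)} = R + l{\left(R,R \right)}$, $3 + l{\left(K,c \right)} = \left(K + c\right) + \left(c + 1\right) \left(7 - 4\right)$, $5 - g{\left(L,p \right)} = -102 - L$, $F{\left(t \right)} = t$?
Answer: $-811333975$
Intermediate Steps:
$g{\left(L,p \right)} = 107 + L$ ($g{\left(L,p \right)} = 5 - \left(-102 - L\right) = 5 + \left(102 + L\right) = 107 + L$)
$l{\left(K,c \right)} = K + 4 c$ ($l{\left(K,c \right)} = -3 + \left(\left(K + c\right) + \left(c + 1\right) \left(7 - 4\right)\right) = -3 + \left(\left(K + c\right) + \left(1 + c\right) 3\right) = -3 + \left(\left(K + c\right) + \left(3 + 3 c\right)\right) = -3 + \left(3 + K + 4 c\right) = K + 4 c$)
$X{\left(R \right)} = 6 R$ ($X{\left(R \right)} = R + \left(R + 4 R\right) = R + 5 R = 6 R$)
$\left(-39041 + X{\left(60 \right)}\right) \left(20930 + g{\left(-62,F{\left(-11 \right)} \right)}\right) = \left(-39041 + 6 \cdot 60\right) \left(20930 + \left(107 - 62\right)\right) = \left(-39041 + 360\right) \left(20930 + 45\right) = \left(-38681\right) 20975 = -811333975$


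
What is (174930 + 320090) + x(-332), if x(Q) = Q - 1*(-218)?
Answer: 494906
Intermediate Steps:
x(Q) = 218 + Q (x(Q) = Q + 218 = 218 + Q)
(174930 + 320090) + x(-332) = (174930 + 320090) + (218 - 332) = 495020 - 114 = 494906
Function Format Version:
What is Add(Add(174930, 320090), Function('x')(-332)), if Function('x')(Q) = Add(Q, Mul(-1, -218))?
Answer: 494906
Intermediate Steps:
Function('x')(Q) = Add(218, Q) (Function('x')(Q) = Add(Q, 218) = Add(218, Q))
Add(Add(174930, 320090), Function('x')(-332)) = Add(Add(174930, 320090), Add(218, -332)) = Add(495020, -114) = 494906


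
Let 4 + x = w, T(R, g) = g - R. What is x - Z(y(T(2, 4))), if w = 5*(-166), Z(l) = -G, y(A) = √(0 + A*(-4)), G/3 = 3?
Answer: -825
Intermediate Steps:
G = 9 (G = 3*3 = 9)
y(A) = 2*√(-A) (y(A) = √(0 - 4*A) = √(-4*A) = 2*√(-A))
Z(l) = -9 (Z(l) = -1*9 = -9)
w = -830
x = -834 (x = -4 - 830 = -834)
x - Z(y(T(2, 4))) = -834 - 1*(-9) = -834 + 9 = -825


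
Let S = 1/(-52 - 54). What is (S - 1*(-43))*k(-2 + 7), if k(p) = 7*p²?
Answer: 797475/106 ≈ 7523.4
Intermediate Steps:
S = -1/106 (S = 1/(-106) = -1/106 ≈ -0.0094340)
(S - 1*(-43))*k(-2 + 7) = (-1/106 - 1*(-43))*(7*(-2 + 7)²) = (-1/106 + 43)*(7*5²) = 4557*(7*25)/106 = (4557/106)*175 = 797475/106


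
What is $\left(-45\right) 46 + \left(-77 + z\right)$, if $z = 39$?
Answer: $-2108$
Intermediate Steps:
$\left(-45\right) 46 + \left(-77 + z\right) = \left(-45\right) 46 + \left(-77 + 39\right) = -2070 - 38 = -2108$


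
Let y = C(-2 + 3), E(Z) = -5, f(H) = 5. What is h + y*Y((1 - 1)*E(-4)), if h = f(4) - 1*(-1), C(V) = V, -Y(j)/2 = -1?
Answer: 8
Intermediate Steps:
Y(j) = 2 (Y(j) = -2*(-1) = 2)
y = 1 (y = -2 + 3 = 1)
h = 6 (h = 5 - 1*(-1) = 5 + 1 = 6)
h + y*Y((1 - 1)*E(-4)) = 6 + 1*2 = 6 + 2 = 8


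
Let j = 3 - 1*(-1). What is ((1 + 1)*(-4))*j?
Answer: -32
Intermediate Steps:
j = 4 (j = 3 + 1 = 4)
((1 + 1)*(-4))*j = ((1 + 1)*(-4))*4 = (2*(-4))*4 = -8*4 = -32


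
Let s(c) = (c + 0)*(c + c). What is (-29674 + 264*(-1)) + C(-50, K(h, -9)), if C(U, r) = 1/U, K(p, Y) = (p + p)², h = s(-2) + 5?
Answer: -1496901/50 ≈ -29938.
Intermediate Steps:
s(c) = 2*c² (s(c) = c*(2*c) = 2*c²)
h = 13 (h = 2*(-2)² + 5 = 2*4 + 5 = 8 + 5 = 13)
K(p, Y) = 4*p² (K(p, Y) = (2*p)² = 4*p²)
(-29674 + 264*(-1)) + C(-50, K(h, -9)) = (-29674 + 264*(-1)) + 1/(-50) = (-29674 - 264) - 1/50 = -29938 - 1/50 = -1496901/50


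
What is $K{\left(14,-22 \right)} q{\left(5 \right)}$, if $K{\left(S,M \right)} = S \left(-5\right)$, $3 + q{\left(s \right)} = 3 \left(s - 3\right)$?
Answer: $-210$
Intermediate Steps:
$q{\left(s \right)} = -12 + 3 s$ ($q{\left(s \right)} = -3 + 3 \left(s - 3\right) = -3 + 3 \left(-3 + s\right) = -3 + \left(-9 + 3 s\right) = -12 + 3 s$)
$K{\left(S,M \right)} = - 5 S$
$K{\left(14,-22 \right)} q{\left(5 \right)} = \left(-5\right) 14 \left(-12 + 3 \cdot 5\right) = - 70 \left(-12 + 15\right) = \left(-70\right) 3 = -210$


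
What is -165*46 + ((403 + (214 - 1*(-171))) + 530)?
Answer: -6272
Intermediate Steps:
-165*46 + ((403 + (214 - 1*(-171))) + 530) = -7590 + ((403 + (214 + 171)) + 530) = -7590 + ((403 + 385) + 530) = -7590 + (788 + 530) = -7590 + 1318 = -6272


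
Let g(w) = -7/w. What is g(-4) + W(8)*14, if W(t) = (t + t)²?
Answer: 14343/4 ≈ 3585.8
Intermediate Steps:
W(t) = 4*t² (W(t) = (2*t)² = 4*t²)
g(-4) + W(8)*14 = -7/(-4) + (4*8²)*14 = -7*(-¼) + (4*64)*14 = 7/4 + 256*14 = 7/4 + 3584 = 14343/4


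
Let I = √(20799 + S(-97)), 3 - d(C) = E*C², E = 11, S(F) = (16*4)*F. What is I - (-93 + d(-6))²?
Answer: -236196 + √14591 ≈ -2.3608e+5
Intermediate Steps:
S(F) = 64*F
d(C) = 3 - 11*C²
I = √14591 (I = √(20799 + 64*(-97)) = √(20799 - 6208) = √14591 ≈ 120.79)
I - (-93 + d(-6))² = √14591 - (-93 + (3 - 11*(-6)²))² = √14591 - (-93 + (3 - 11*36))² = √14591 - (-93 + (3 - 396))² = √14591 - (-93 - 393)² = √14591 - 1*(-486)² = √14591 - 1*236196 = √14591 - 236196 = -236196 + √14591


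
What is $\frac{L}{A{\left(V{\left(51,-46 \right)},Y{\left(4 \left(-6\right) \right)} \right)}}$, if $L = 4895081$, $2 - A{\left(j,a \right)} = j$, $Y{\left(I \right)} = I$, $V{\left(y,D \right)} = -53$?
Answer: $\frac{4895081}{55} \approx 89002.0$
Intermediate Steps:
$A{\left(j,a \right)} = 2 - j$
$\frac{L}{A{\left(V{\left(51,-46 \right)},Y{\left(4 \left(-6\right) \right)} \right)}} = \frac{4895081}{2 - -53} = \frac{4895081}{2 + 53} = \frac{4895081}{55}$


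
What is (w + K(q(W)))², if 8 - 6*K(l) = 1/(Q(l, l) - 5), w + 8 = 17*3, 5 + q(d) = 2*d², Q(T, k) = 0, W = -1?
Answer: 1771561/900 ≈ 1968.4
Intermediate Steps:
q(d) = -5 + 2*d²
w = 43 (w = -8 + 17*3 = -8 + 51 = 43)
K(l) = 41/30 (K(l) = 4/3 - 1/(6*(0 - 5)) = 4/3 - ⅙/(-5) = 4/3 - ⅙*(-⅕) = 4/3 + 1/30 = 41/30)
(w + K(q(W)))² = (43 + 41/30)² = (1331/30)² = 1771561/900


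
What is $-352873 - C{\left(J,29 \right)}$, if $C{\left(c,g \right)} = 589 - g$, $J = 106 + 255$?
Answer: $-353433$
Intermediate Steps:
$J = 361$
$-352873 - C{\left(J,29 \right)} = -352873 - \left(589 - 29\right) = -352873 - 560 = -353433$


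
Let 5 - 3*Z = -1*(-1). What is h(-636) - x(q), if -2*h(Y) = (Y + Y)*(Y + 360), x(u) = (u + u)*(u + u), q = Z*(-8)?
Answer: -1583920/9 ≈ -1.7599e+5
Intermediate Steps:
Z = 4/3 (Z = 5/3 - (-1)*(-1)/3 = 5/3 - ⅓*1 = 5/3 - ⅓ = 4/3 ≈ 1.3333)
q = -32/3 (q = (4/3)*(-8) = -32/3 ≈ -10.667)
x(u) = 4*u² (x(u) = (2*u)*(2*u) = 4*u²)
h(Y) = -Y*(360 + Y) (h(Y) = -(Y + Y)*(Y + 360)/2 = -2*Y*(360 + Y)/2 = -Y*(360 + Y))
h(-636) - x(q) = -1*(-636)*(360 - 636) - 4*(-32/3)² = -1*(-636)*(-276) - 4*1024/9 = -175536 - 1*4096/9 = -175536 - 4096/9 = -1583920/9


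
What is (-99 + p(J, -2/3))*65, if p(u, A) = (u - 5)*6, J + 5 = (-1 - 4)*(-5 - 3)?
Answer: 5265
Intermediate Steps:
J = 35 (J = -5 + (-1 - 4)*(-5 - 3) = -5 - 5*(-8) = -5 + 40 = 35)
p(u, A) = -30 + 6*u (p(u, A) = (-5 + u)*6 = -30 + 6*u)
(-99 + p(J, -2/3))*65 = (-99 + (-30 + 6*35))*65 = (-99 + (-30 + 210))*65 = (-99 + 180)*65 = 81*65 = 5265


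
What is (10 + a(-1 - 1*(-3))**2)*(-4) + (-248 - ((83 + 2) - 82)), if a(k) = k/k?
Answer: -295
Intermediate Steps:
a(k) = 1
(10 + a(-1 - 1*(-3))**2)*(-4) + (-248 - ((83 + 2) - 82)) = (10 + 1**2)*(-4) + (-248 - ((83 + 2) - 82)) = (10 + 1)*(-4) + (-248 - (85 - 82)) = 11*(-4) + (-248 - 1*3) = -44 + (-248 - 3) = -44 - 251 = -295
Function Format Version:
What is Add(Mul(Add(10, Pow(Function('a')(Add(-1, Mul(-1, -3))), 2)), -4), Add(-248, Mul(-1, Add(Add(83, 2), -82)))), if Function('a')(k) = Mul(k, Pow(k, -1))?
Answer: -295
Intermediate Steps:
Function('a')(k) = 1
Add(Mul(Add(10, Pow(Function('a')(Add(-1, Mul(-1, -3))), 2)), -4), Add(-248, Mul(-1, Add(Add(83, 2), -82)))) = Add(Mul(Add(10, Pow(1, 2)), -4), Add(-248, Mul(-1, Add(Add(83, 2), -82)))) = Add(Mul(Add(10, 1), -4), Add(-248, Mul(-1, Add(85, -82)))) = Add(Mul(11, -4), Add(-248, Mul(-1, 3))) = Add(-44, Add(-248, -3)) = Add(-44, -251) = -295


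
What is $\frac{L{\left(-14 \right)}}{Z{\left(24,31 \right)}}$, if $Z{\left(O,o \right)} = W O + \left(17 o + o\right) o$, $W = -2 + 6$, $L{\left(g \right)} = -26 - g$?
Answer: $- \frac{2}{2899} \approx -0.00068989$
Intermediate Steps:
$W = 4$
$Z{\left(O,o \right)} = 4 O + 18 o^{2}$ ($Z{\left(O,o \right)} = 4 O + \left(17 o + o\right) o = 4 O + 18 o o = 4 O + 18 o^{2}$)
$\frac{L{\left(-14 \right)}}{Z{\left(24,31 \right)}} = \frac{-26 - -14}{4 \cdot 24 + 18 \cdot 31^{2}} = \frac{-26 + 14}{96 + 18 \cdot 961} = - \frac{12}{96 + 17298} = - \frac{12}{17394} = \left(-12\right) \frac{1}{17394} = - \frac{2}{2899}$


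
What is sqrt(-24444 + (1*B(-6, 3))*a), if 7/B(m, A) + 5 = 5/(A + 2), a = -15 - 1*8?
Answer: I*sqrt(97615)/2 ≈ 156.22*I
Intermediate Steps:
a = -23 (a = -15 - 8 = -23)
B(m, A) = 7/(-5 + 5/(2 + A)) (B(m, A) = 7/(-5 + 5/(A + 2)) = 7/(-5 + 5/(2 + A)))
sqrt(-24444 + (1*B(-6, 3))*a) = sqrt(-24444 + (1*(7*(-2 - 1*3)/(5*(1 + 3))))*(-23)) = sqrt(-24444 + (1*((7/5)*(-2 - 3)/4))*(-23)) = sqrt(-24444 + (1*((7/5)*(1/4)*(-5)))*(-23)) = sqrt(-24444 + (1*(-7/4))*(-23)) = sqrt(-24444 - 7/4*(-23)) = sqrt(-24444 + 161/4) = sqrt(-97615/4) = I*sqrt(97615)/2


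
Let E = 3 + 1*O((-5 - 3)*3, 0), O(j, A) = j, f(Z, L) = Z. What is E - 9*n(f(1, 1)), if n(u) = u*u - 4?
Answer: 6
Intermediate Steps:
E = -21 (E = 3 + 1*((-5 - 3)*3) = 3 + 1*(-8*3) = 3 + 1*(-24) = 3 - 24 = -21)
n(u) = -4 + u**2 (n(u) = u**2 - 4 = -4 + u**2)
E - 9*n(f(1, 1)) = -21 - 9*(-4 + 1**2) = -21 - 9*(-4 + 1) = -21 - 9*(-3) = -21 + 27 = 6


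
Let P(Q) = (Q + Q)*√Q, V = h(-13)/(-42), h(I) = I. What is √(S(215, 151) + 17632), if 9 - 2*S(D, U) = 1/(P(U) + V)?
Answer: √(917014 + 894805464*√151)/(2*√(13 + 12684*√151)) ≈ 132.80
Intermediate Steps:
V = 13/42 (V = -13/(-42) = -13*(-1/42) = 13/42 ≈ 0.30952)
P(Q) = 2*Q^(3/2) (P(Q) = (2*Q)*√Q = 2*Q^(3/2))
S(D, U) = 9/2 - 1/(2*(13/42 + 2*U^(3/2))) (S(D, U) = 9/2 - 1/(2*(2*U^(3/2) + 13/42)) = 9/2 - 1/(2*(13/42 + 2*U^(3/2))))
√(S(215, 151) + 17632) = √(3*(25 + 252*151^(3/2))/(2*(13 + 84*151^(3/2))) + 17632) = √(3*(25 + 252*(151*√151))/(2*(13 + 84*(151*√151))) + 17632) = √(3*(25 + 38052*√151)/(2*(13 + 12684*√151)) + 17632) = √(17632 + 3*(25 + 38052*√151)/(2*(13 + 12684*√151)))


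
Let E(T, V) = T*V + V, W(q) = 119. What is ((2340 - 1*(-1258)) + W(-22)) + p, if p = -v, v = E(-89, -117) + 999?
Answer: -7578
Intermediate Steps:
E(T, V) = V + T*V
v = 11295 (v = -117*(1 - 89) + 999 = -117*(-88) + 999 = 10296 + 999 = 11295)
p = -11295 (p = -1*11295 = -11295)
((2340 - 1*(-1258)) + W(-22)) + p = ((2340 - 1*(-1258)) + 119) - 11295 = ((2340 + 1258) + 119) - 11295 = (3598 + 119) - 11295 = 3717 - 11295 = -7578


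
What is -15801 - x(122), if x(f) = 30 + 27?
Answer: -15858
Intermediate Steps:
x(f) = 57
-15801 - x(122) = -15801 - 1*57 = -15801 - 57 = -15858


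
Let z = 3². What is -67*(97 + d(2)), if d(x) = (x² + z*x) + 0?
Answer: -7973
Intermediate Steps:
z = 9
d(x) = x² + 9*x (d(x) = (x² + 9*x) + 0 = x² + 9*x)
-67*(97 + d(2)) = -67*(97 + 2*(9 + 2)) = -67*(97 + 2*11) = -67*(97 + 22) = -67*119 = -7973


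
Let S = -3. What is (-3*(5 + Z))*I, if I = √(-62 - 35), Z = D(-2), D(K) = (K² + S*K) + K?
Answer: -39*I*√97 ≈ -384.11*I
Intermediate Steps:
D(K) = K² - 2*K (D(K) = (K² - 3*K) + K = K² - 2*K)
Z = 8 (Z = -2*(-2 - 2) = -2*(-4) = 8)
I = I*√97 (I = √(-97) = I*√97 ≈ 9.8489*I)
(-3*(5 + Z))*I = (-3*(5 + 8))*(I*√97) = (-3*13)*(I*√97) = -39*I*√97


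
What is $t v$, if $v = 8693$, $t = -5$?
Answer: $-43465$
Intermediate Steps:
$t v = \left(-5\right) 8693 = -43465$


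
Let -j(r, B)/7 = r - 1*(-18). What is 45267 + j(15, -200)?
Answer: 45036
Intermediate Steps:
j(r, B) = -126 - 7*r (j(r, B) = -7*(r - 1*(-18)) = -7*(r + 18) = -7*(18 + r) = -126 - 7*r)
45267 + j(15, -200) = 45267 + (-126 - 7*15) = 45267 + (-126 - 105) = 45267 - 231 = 45036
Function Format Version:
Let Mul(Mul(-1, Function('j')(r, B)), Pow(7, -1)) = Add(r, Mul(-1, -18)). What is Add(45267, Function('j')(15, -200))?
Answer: 45036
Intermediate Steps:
Function('j')(r, B) = Add(-126, Mul(-7, r)) (Function('j')(r, B) = Mul(-7, Add(r, Mul(-1, -18))) = Mul(-7, Add(r, 18)) = Mul(-7, Add(18, r)) = Add(-126, Mul(-7, r)))
Add(45267, Function('j')(15, -200)) = Add(45267, Add(-126, Mul(-7, 15))) = Add(45267, Add(-126, -105)) = Add(45267, -231) = 45036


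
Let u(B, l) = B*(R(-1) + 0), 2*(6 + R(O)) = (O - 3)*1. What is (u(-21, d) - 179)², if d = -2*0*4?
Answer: 121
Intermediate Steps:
d = 0 (d = 0*4 = 0)
R(O) = -15/2 + O/2 (R(O) = -6 + ((O - 3)*1)/2 = -6 + ((-3 + O)*1)/2 = -6 + (-3 + O)/2 = -6 + (-3/2 + O/2) = -15/2 + O/2)
u(B, l) = -8*B (u(B, l) = B*((-15/2 + (½)*(-1)) + 0) = B*((-15/2 - ½) + 0) = B*(-8 + 0) = B*(-8) = -8*B)
(u(-21, d) - 179)² = (-8*(-21) - 179)² = (168 - 179)² = (-11)² = 121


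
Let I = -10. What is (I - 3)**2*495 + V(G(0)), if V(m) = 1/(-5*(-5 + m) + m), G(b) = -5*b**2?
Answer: 2091376/25 ≈ 83655.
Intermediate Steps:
V(m) = 1/(25 - 4*m) (V(m) = 1/((25 - 5*m) + m) = 1/(25 - 4*m))
(I - 3)**2*495 + V(G(0)) = (-10 - 3)**2*495 - 1/(-25 + 4*(-5*0**2)) = (-13)**2*495 - 1/(-25 + 4*(-5*0)) = 169*495 - 1/(-25 + 4*0) = 83655 - 1/(-25 + 0) = 83655 - 1/(-25) = 83655 - 1*(-1/25) = 83655 + 1/25 = 2091376/25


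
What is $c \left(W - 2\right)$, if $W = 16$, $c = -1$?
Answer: $-14$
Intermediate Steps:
$c \left(W - 2\right) = - (16 - 2) = \left(-1\right) 14 = -14$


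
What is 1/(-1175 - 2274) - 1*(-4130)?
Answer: 14244369/3449 ≈ 4130.0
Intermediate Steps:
1/(-1175 - 2274) - 1*(-4130) = 1/(-3449) + 4130 = -1/3449 + 4130 = 14244369/3449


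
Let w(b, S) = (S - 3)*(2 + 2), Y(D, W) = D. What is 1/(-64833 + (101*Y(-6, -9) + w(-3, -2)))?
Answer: -1/65459 ≈ -1.5277e-5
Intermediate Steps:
w(b, S) = -12 + 4*S (w(b, S) = (-3 + S)*4 = -12 + 4*S)
1/(-64833 + (101*Y(-6, -9) + w(-3, -2))) = 1/(-64833 + (101*(-6) + (-12 + 4*(-2)))) = 1/(-64833 + (-606 + (-12 - 8))) = 1/(-64833 + (-606 - 20)) = 1/(-64833 - 626) = 1/(-65459) = -1/65459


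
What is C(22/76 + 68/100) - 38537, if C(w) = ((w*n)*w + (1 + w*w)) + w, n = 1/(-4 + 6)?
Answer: -69553185377/1805000 ≈ -38534.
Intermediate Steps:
n = ½ (n = 1/2 = ½ ≈ 0.50000)
C(w) = 1 + w + 3*w²/2 (C(w) = ((w*(½))*w + (1 + w*w)) + w = ((w/2)*w + (1 + w²)) + w = (w²/2 + (1 + w²)) + w = (1 + 3*w²/2) + w = 1 + w + 3*w²/2)
C(22/76 + 68/100) - 38537 = (1 + (22/76 + 68/100) + 3*(22/76 + 68/100)²/2) - 38537 = (1 + (22*(1/76) + 68*(1/100)) + 3*(22*(1/76) + 68*(1/100))²/2) - 38537 = (1 + (11/38 + 17/25) + 3*(11/38 + 17/25)²/2) - 38537 = (1 + 921/950 + 3*(921/950)²/2) - 38537 = (1 + 921/950 + (3/2)*(848241/902500)) - 38537 = (1 + 921/950 + 2544723/1805000) - 38537 = 6099623/1805000 - 38537 = -69553185377/1805000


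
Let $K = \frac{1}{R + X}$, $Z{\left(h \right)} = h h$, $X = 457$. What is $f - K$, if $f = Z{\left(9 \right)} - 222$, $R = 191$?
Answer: $- \frac{91369}{648} \approx -141.0$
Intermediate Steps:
$Z{\left(h \right)} = h^{2}$
$K = \frac{1}{648}$ ($K = \frac{1}{191 + 457} = \frac{1}{648} \approx 0.0015432$)
$f = -141$ ($f = 9^{2} - 222 = 81 - 222 = -141$)
$f - K = -141 - \frac{1}{648} = - \frac{91369}{648}$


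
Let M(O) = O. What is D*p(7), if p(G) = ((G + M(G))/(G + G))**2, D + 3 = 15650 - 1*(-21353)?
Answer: 37000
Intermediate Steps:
D = 37000 (D = -3 + (15650 - 1*(-21353)) = -3 + (15650 + 21353) = -3 + 37003 = 37000)
p(G) = 1 (p(G) = ((G + G)/(G + G))**2 = ((2*G)/((2*G)))**2 = ((2*G)*(1/(2*G)))**2 = 1**2 = 1)
D*p(7) = 37000*1 = 37000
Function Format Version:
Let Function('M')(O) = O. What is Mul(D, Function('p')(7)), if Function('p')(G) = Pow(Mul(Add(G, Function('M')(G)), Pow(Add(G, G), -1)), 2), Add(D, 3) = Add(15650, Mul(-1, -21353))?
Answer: 37000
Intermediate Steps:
D = 37000 (D = Add(-3, Add(15650, Mul(-1, -21353))) = Add(-3, Add(15650, 21353)) = Add(-3, 37003) = 37000)
Function('p')(G) = 1 (Function('p')(G) = Pow(Mul(Add(G, G), Pow(Add(G, G), -1)), 2) = Pow(Mul(Mul(2, G), Pow(Mul(2, G), -1)), 2) = Pow(Mul(Mul(2, G), Mul(Rational(1, 2), Pow(G, -1))), 2) = Pow(1, 2) = 1)
Mul(D, Function('p')(7)) = Mul(37000, 1) = 37000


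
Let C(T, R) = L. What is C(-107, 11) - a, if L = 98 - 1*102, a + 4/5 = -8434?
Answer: 42154/5 ≈ 8430.8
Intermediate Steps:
a = -42174/5 (a = -4/5 - 8434 = -42174/5 ≈ -8434.8)
L = -4 (L = 98 - 102 = -4)
C(T, R) = -4
C(-107, 11) - a = -4 - 1*(-42174/5) = -4 + 42174/5 = 42154/5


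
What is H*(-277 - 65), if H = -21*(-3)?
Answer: -21546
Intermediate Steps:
H = 63
H*(-277 - 65) = 63*(-277 - 65) = 63*(-342) = -21546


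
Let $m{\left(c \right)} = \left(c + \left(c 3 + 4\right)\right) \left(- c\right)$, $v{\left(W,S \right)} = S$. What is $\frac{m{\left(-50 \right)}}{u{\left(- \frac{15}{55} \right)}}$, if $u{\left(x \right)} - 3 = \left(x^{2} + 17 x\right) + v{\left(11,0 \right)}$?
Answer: $\frac{169400}{27} \approx 6274.1$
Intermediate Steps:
$m{\left(c \right)} = - c \left(4 + 4 c\right)$ ($m{\left(c \right)} = \left(c + \left(3 c + 4\right)\right) \left(- c\right) = \left(c + \left(4 + 3 c\right)\right) \left(- c\right) = \left(4 + 4 c\right) \left(- c\right) = - c \left(4 + 4 c\right)$)
$u{\left(x \right)} = 3 + x^{2} + 17 x$ ($u{\left(x \right)} = 3 + \left(\left(x^{2} + 17 x\right) + 0\right) = 3 + \left(x^{2} + 17 x\right) = 3 + x^{2} + 17 x$)
$\frac{m{\left(-50 \right)}}{u{\left(- \frac{15}{55} \right)}} = \frac{\left(-4\right) \left(-50\right) \left(1 - 50\right)}{3 + \left(- \frac{15}{55}\right)^{2} + 17 \left(- \frac{15}{55}\right)} = \frac{\left(-4\right) \left(-50\right) \left(-49\right)}{3 + \left(\left(-15\right) \frac{1}{55}\right)^{2} + 17 \left(\left(-15\right) \frac{1}{55}\right)} = - \frac{9800}{3 + \left(- \frac{3}{11}\right)^{2} + 17 \left(- \frac{3}{11}\right)} = - \frac{9800}{3 + \frac{9}{121} - \frac{51}{11}} = - \frac{9800}{- \frac{189}{121}} = \left(-9800\right) \left(- \frac{121}{189}\right) = \frac{169400}{27}$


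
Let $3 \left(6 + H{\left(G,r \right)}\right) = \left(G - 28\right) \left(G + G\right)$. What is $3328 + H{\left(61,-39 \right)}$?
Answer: $4664$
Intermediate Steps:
$H{\left(G,r \right)} = -6 + \frac{2 G \left(-28 + G\right)}{3}$ ($H{\left(G,r \right)} = -6 + \frac{\left(G - 28\right) \left(G + G\right)}{3} = -6 + \frac{\left(-28 + G\right) 2 G}{3} = -6 + \frac{2 G \left(-28 + G\right)}{3}$)
$3328 + H{\left(61,-39 \right)} = 3328 - \left(\frac{3434}{3} - \frac{7442}{3}\right) = 3328 - -1336 = 3328 + 1336 = 4664$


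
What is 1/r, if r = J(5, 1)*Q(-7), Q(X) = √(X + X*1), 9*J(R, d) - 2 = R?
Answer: -9*I*√14/98 ≈ -0.34362*I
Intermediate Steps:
J(R, d) = 2/9 + R/9
Q(X) = √2*√X (Q(X) = √(X + X) = √(2*X) = √2*√X)
r = 7*I*√14/9 (r = (2/9 + (⅑)*5)*(√2*√(-7)) = (2/9 + 5/9)*(√2*(I*√7)) = 7*(I*√14)/9 = 7*I*√14/9 ≈ 2.9102*I)
1/r = 1/(7*I*√14/9) = -9*I*√14/98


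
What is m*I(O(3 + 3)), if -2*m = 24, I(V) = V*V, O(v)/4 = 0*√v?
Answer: 0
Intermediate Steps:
O(v) = 0 (O(v) = 4*(0*√v) = 4*0 = 0)
I(V) = V²
m = -12 (m = -½*24 = -12)
m*I(O(3 + 3)) = -12*0² = -12*0 = 0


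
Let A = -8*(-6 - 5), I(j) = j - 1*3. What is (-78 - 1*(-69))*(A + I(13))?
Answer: -882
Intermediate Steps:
I(j) = -3 + j (I(j) = j - 3 = -3 + j)
A = 88 (A = -8*(-11) = 88)
(-78 - 1*(-69))*(A + I(13)) = (-78 - 1*(-69))*(88 + (-3 + 13)) = (-78 + 69)*(88 + 10) = -9*98 = -882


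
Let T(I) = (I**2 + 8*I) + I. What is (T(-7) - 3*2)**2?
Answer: 400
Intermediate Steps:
T(I) = I**2 + 9*I
(T(-7) - 3*2)**2 = (-7*(9 - 7) - 3*2)**2 = (-7*2 - 6)**2 = (-14 - 6)**2 = (-20)**2 = 400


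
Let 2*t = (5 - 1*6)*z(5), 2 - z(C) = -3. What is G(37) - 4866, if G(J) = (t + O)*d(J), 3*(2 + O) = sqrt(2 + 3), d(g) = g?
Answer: -10065/2 + 37*sqrt(5)/3 ≈ -5004.9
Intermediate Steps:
z(C) = 5 (z(C) = 2 - 1*(-3) = 2 + 3 = 5)
t = -5/2 (t = ((5 - 1*6)*5)/2 = ((5 - 6)*5)/2 = (-1*5)/2 = (1/2)*(-5) = -5/2 ≈ -2.5000)
O = -2 + sqrt(5)/3 (O = -2 + sqrt(2 + 3)/3 = -2 + sqrt(5)/3 ≈ -1.2546)
G(J) = J*(-9/2 + sqrt(5)/3) (G(J) = (-5/2 + (-2 + sqrt(5)/3))*J = (-9/2 + sqrt(5)/3)*J = J*(-9/2 + sqrt(5)/3))
G(37) - 4866 = (1/6)*37*(-27 + 2*sqrt(5)) - 4866 = (-333/2 + 37*sqrt(5)/3) - 4866 = -10065/2 + 37*sqrt(5)/3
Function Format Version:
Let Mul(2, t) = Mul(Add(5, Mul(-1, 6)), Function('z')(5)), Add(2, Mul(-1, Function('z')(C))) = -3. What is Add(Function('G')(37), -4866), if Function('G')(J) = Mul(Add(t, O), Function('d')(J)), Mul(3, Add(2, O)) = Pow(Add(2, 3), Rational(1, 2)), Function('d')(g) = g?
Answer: Add(Rational(-10065, 2), Mul(Rational(37, 3), Pow(5, Rational(1, 2)))) ≈ -5004.9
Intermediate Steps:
Function('z')(C) = 5 (Function('z')(C) = Add(2, Mul(-1, -3)) = Add(2, 3) = 5)
t = Rational(-5, 2) (t = Mul(Rational(1, 2), Mul(Add(5, Mul(-1, 6)), 5)) = Mul(Rational(1, 2), Mul(Add(5, -6), 5)) = Mul(Rational(1, 2), Mul(-1, 5)) = Mul(Rational(1, 2), -5) = Rational(-5, 2) ≈ -2.5000)
O = Add(-2, Mul(Rational(1, 3), Pow(5, Rational(1, 2)))) (O = Add(-2, Mul(Rational(1, 3), Pow(Add(2, 3), Rational(1, 2)))) = Add(-2, Mul(Rational(1, 3), Pow(5, Rational(1, 2)))) ≈ -1.2546)
Function('G')(J) = Mul(J, Add(Rational(-9, 2), Mul(Rational(1, 3), Pow(5, Rational(1, 2))))) (Function('G')(J) = Mul(Add(Rational(-5, 2), Add(-2, Mul(Rational(1, 3), Pow(5, Rational(1, 2))))), J) = Mul(Add(Rational(-9, 2), Mul(Rational(1, 3), Pow(5, Rational(1, 2)))), J) = Mul(J, Add(Rational(-9, 2), Mul(Rational(1, 3), Pow(5, Rational(1, 2))))))
Add(Function('G')(37), -4866) = Add(Mul(Rational(1, 6), 37, Add(-27, Mul(2, Pow(5, Rational(1, 2))))), -4866) = Add(Add(Rational(-333, 2), Mul(Rational(37, 3), Pow(5, Rational(1, 2)))), -4866) = Add(Rational(-10065, 2), Mul(Rational(37, 3), Pow(5, Rational(1, 2))))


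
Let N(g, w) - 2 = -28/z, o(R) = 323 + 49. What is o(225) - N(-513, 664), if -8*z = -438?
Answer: 81142/219 ≈ 370.51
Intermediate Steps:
o(R) = 372
z = 219/4 (z = -⅛*(-438) = 219/4 ≈ 54.750)
N(g, w) = 326/219 (N(g, w) = 2 - 28/219/4 = 2 - 28*4/219 = 2 - 112/219 = 326/219)
o(225) - N(-513, 664) = 372 - 1*326/219 = 372 - 326/219 = 81142/219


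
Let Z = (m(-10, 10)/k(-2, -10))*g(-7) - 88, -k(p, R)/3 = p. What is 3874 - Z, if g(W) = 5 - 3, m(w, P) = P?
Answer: 11876/3 ≈ 3958.7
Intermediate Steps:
k(p, R) = -3*p
g(W) = 2
Z = -254/3 (Z = (10/((-3*(-2))))*2 - 88 = (10/6)*2 - 88 = (10*(1/6))*2 - 88 = (5/3)*2 - 88 = 10/3 - 88 = -254/3 ≈ -84.667)
3874 - Z = 3874 - 1*(-254/3) = 3874 + 254/3 = 11876/3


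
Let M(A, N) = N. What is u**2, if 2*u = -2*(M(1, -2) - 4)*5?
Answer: 900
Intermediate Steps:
u = 30 (u = (-2*(-2 - 4)*5)/2 = (-(-12)*5)/2 = (-2*(-30))/2 = (1/2)*60 = 30)
u**2 = 30**2 = 900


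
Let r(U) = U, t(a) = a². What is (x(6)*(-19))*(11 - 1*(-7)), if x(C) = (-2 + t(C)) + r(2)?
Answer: -12312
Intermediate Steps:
x(C) = C² (x(C) = (-2 + C²) + 2 = C²)
(x(6)*(-19))*(11 - 1*(-7)) = (6²*(-19))*(11 - 1*(-7)) = (36*(-19))*(11 + 7) = -684*18 = -12312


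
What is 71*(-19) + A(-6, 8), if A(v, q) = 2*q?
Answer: -1333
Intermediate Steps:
71*(-19) + A(-6, 8) = 71*(-19) + 2*8 = -1349 + 16 = -1333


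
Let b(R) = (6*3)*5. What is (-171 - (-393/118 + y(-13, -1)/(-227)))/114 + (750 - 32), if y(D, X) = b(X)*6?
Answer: 38387021/53572 ≈ 716.55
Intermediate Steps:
b(R) = 90 (b(R) = 18*5 = 90)
y(D, X) = 540 (y(D, X) = 90*6 = 540)
(-171 - (-393/118 + y(-13, -1)/(-227)))/114 + (750 - 32) = (-171 - (-393/118 + 540/(-227)))/114 + (750 - 32) = (-171 - (-393*1/118 + 540*(-1/227)))/114 + 718 = (-171 - (-393/118 - 540/227))/114 + 718 = (-171 - 1*(-152931/26786))/114 + 718 = (-171 + 152931/26786)/114 + 718 = (1/114)*(-4427475/26786) + 718 = -77675/53572 + 718 = 38387021/53572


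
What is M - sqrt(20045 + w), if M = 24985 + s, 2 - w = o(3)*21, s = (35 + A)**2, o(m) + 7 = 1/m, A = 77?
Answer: 37529 - 3*sqrt(2243) ≈ 37387.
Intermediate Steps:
o(m) = -7 + 1/m
s = 12544 (s = (35 + 77)**2 = 112**2 = 12544)
w = 142 (w = 2 - (-7 + 1/3)*21 = 2 - (-20)*21/3 = 2 - 1*(-140) = 2 + 140 = 142)
M = 37529 (M = 24985 + 12544 = 37529)
M - sqrt(20045 + w) = 37529 - sqrt(20045 + 142) = 37529 - sqrt(20187) = 37529 - 3*sqrt(2243)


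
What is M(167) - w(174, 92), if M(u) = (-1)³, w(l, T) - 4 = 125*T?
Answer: -11505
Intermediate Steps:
w(l, T) = 4 + 125*T
M(u) = -1
M(167) - w(174, 92) = -1 - (4 + 125*92) = -1 - (4 + 11500) = -1 - 1*11504 = -1 - 11504 = -11505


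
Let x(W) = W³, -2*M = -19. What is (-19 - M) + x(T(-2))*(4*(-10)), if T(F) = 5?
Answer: -10057/2 ≈ -5028.5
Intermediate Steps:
M = 19/2 (M = -½*(-19) = 19/2 ≈ 9.5000)
(-19 - M) + x(T(-2))*(4*(-10)) = (-19 - 1*19/2) + 5³*(4*(-10)) = (-19 - 19/2) + 125*(-40) = -57/2 - 5000 = -10057/2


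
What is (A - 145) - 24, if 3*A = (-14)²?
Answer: -311/3 ≈ -103.67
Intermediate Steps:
A = 196/3 (A = (⅓)*(-14)² = (⅓)*196 = 196/3 ≈ 65.333)
(A - 145) - 24 = (196/3 - 145) - 24 = -239/3 - 24 = -311/3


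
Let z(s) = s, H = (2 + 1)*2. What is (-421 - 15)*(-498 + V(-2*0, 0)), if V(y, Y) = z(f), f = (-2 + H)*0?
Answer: 217128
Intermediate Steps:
H = 6 (H = 3*2 = 6)
f = 0 (f = (-2 + 6)*0 = 4*0 = 0)
V(y, Y) = 0
(-421 - 15)*(-498 + V(-2*0, 0)) = (-421 - 15)*(-498 + 0) = -436*(-498) = 217128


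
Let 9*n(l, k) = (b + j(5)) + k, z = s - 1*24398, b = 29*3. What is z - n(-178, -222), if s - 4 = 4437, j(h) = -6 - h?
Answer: -179467/9 ≈ -19941.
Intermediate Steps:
s = 4441 (s = 4 + 4437 = 4441)
b = 87
z = -19957 (z = 4441 - 1*24398 = 4441 - 24398 = -19957)
n(l, k) = 76/9 + k/9 (n(l, k) = ((87 + (-6 - 1*5)) + k)/9 = ((87 + (-6 - 5)) + k)/9 = ((87 - 11) + k)/9 = (76 + k)/9 = 76/9 + k/9)
z - n(-178, -222) = -19957 - (76/9 + (⅑)*(-222)) = -19957 - (76/9 - 74/3) = -19957 - 1*(-146/9) = -19957 + 146/9 = -179467/9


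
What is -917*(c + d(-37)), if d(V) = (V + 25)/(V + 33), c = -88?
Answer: 77945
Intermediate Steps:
d(V) = (25 + V)/(33 + V)
-917*(c + d(-37)) = -917*(-88 + (25 - 37)/(33 - 37)) = -917*(-88 - 12/(-4)) = -917*(-88 - ¼*(-12)) = -917*(-88 + 3) = -917*(-85) = 77945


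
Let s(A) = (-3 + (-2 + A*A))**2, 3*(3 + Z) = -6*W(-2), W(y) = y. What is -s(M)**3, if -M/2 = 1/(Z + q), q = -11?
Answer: -3635215077376/244140625 ≈ -14890.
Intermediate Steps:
Z = 1 (Z = -3 + (-6*(-2))/3 = -3 + (1/3)*12 = -3 + 4 = 1)
M = 1/5 (M = -2/(1 - 11) = -2/(-10) = -2*(-1/10) = 1/5 ≈ 0.20000)
s(A) = (-5 + A**2)**2 (s(A) = (-3 + (-2 + A**2))**2 = (-5 + A**2)**2)
-s(M)**3 = -((-5 + (1/5)**2)**2)**3 = -((-5 + 1/25)**2)**3 = -((-124/25)**2)**3 = -(15376/625)**3 = -1*3635215077376/244140625 = -3635215077376/244140625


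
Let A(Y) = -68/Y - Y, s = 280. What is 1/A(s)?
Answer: -70/19617 ≈ -0.0035683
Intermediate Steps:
A(Y) = -Y - 68/Y
1/A(s) = 1/(-1*280 - 68/280) = 1/(-280 - 68*1/280) = 1/(-280 - 17/70) = 1/(-19617/70) = -70/19617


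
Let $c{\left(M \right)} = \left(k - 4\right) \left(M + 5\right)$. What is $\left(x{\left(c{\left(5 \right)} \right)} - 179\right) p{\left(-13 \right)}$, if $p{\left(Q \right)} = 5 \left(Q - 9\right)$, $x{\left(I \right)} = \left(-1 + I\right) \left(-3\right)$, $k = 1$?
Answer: $9460$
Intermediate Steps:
$c{\left(M \right)} = -15 - 3 M$ ($c{\left(M \right)} = \left(1 - 4\right) \left(M + 5\right) = - 3 \left(5 + M\right) = -15 - 3 M$)
$x{\left(I \right)} = 3 - 3 I$
$p{\left(Q \right)} = -45 + 5 Q$ ($p{\left(Q \right)} = 5 \left(-9 + Q\right) = -45 + 5 Q$)
$\left(x{\left(c{\left(5 \right)} \right)} - 179\right) p{\left(-13 \right)} = \left(\left(3 - 3 \left(-15 - 15\right)\right) - 179\right) \left(-45 + 5 \left(-13\right)\right) = \left(\left(3 - 3 \left(-15 - 15\right)\right) - 179\right) \left(-45 - 65\right) = \left(\left(3 - -90\right) - 179\right) \left(-110\right) = \left(\left(3 + 90\right) - 179\right) \left(-110\right) = \left(93 - 179\right) \left(-110\right) = \left(-86\right) \left(-110\right) = 9460$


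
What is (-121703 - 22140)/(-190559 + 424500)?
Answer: -143843/233941 ≈ -0.61487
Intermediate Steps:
(-121703 - 22140)/(-190559 + 424500) = -143843/233941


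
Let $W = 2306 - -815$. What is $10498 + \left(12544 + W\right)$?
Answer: $26163$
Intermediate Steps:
$W = 3121$ ($W = 2306 + 815 = 3121$)
$10498 + \left(12544 + W\right) = 10498 + \left(12544 + 3121\right) = 10498 + 15665 = 26163$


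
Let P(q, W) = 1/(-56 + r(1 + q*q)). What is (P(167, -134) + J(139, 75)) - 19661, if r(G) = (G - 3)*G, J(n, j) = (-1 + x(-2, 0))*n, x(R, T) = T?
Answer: -15399813805199/777768374 ≈ -19800.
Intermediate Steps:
J(n, j) = -n (J(n, j) = (-1 + 0)*n = -n)
r(G) = G*(-3 + G) (r(G) = (-3 + G)*G = G*(-3 + G))
P(q, W) = 1/(-56 + (1 + q**2)*(-2 + q**2)) (P(q, W) = 1/(-56 + (1 + q*q)*(-3 + (1 + q*q))) = 1/(-56 + (1 + q**2)*(-3 + (1 + q**2))) = 1/(-56 + (1 + q**2)*(-2 + q**2)))
(P(167, -134) + J(139, 75)) - 19661 = (1/(-58 + 167**4 - 1*167**2) - 1*139) - 19661 = (1/(-58 + 777796321 - 1*27889) - 139) - 19661 = (1/(-58 + 777796321 - 27889) - 139) - 19661 = (1/777768374 - 139) - 19661 = -108109803985/777768374 - 19661 = -15399813805199/777768374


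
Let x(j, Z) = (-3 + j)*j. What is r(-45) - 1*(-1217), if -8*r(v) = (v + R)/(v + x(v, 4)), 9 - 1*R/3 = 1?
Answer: 6863887/5640 ≈ 1217.0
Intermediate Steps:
R = 24 (R = 27 - 3*1 = 27 - 3 = 24)
x(j, Z) = j*(-3 + j)
r(v) = -(24 + v)/(8*(v + v*(-3 + v))) (r(v) = -(v + 24)/(8*(v + v*(-3 + v))) = -(24 + v)/(8*(v + v*(-3 + v))))
r(-45) - 1*(-1217) = (⅛)*(-24 - 1*(-45))/(-45*(-2 - 45)) - 1*(-1217) = (⅛)*(-1/45)*(-24 + 45)/(-47) + 1217 = (⅛)*(-1/45)*(-1/47)*21 + 1217 = 7/5640 + 1217 = 6863887/5640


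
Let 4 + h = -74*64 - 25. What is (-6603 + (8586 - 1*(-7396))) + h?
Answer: 4614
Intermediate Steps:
h = -4765 (h = -4 + (-74*64 - 25) = -4 + (-4736 - 25) = -4 - 4761 = -4765)
(-6603 + (8586 - 1*(-7396))) + h = (-6603 + (8586 - 1*(-7396))) - 4765 = (-6603 + (8586 + 7396)) - 4765 = (-6603 + 15982) - 4765 = 9379 - 4765 = 4614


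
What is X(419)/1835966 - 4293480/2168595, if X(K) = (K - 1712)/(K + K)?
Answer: -40034493398795/20221024753644 ≈ -1.9798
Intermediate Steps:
X(K) = (-1712 + K)/(2*K) (X(K) = (-1712 + K)/((2*K)) = (-1712 + K)*(1/(2*K)) = (-1712 + K)/(2*K))
X(419)/1835966 - 4293480/2168595 = ((½)*(-1712 + 419)/419)/1835966 - 4293480/2168595 = ((½)*(1/419)*(-1293))*(1/1835966) - 4293480*1/2168595 = -1293/838*1/1835966 - 286232/144573 = -1293/1538539508 - 286232/144573 = -40034493398795/20221024753644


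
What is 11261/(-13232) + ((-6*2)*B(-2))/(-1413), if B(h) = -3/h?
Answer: -1741513/2077424 ≈ -0.83830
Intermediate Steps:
11261/(-13232) + ((-6*2)*B(-2))/(-1413) = 11261/(-13232) + ((-6*2)*(-3/(-2)))/(-1413) = 11261*(-1/13232) - (-36)*(-1)/2*(-1/1413) = -11261/13232 - 12*3/2*(-1/1413) = -11261/13232 - 18*(-1/1413) = -11261/13232 + 2/157 = -1741513/2077424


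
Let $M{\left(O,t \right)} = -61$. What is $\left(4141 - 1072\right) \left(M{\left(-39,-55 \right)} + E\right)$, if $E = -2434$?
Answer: $-7657155$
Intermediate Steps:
$\left(4141 - 1072\right) \left(M{\left(-39,-55 \right)} + E\right) = \left(4141 - 1072\right) \left(-61 - 2434\right) = 3069 \left(-2495\right) = -7657155$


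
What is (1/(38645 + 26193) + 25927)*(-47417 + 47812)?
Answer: 664016656665/64838 ≈ 1.0241e+7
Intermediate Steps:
(1/(38645 + 26193) + 25927)*(-47417 + 47812) = (1/64838 + 25927)*395 = (1681054827/64838)*395 = 664016656665/64838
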